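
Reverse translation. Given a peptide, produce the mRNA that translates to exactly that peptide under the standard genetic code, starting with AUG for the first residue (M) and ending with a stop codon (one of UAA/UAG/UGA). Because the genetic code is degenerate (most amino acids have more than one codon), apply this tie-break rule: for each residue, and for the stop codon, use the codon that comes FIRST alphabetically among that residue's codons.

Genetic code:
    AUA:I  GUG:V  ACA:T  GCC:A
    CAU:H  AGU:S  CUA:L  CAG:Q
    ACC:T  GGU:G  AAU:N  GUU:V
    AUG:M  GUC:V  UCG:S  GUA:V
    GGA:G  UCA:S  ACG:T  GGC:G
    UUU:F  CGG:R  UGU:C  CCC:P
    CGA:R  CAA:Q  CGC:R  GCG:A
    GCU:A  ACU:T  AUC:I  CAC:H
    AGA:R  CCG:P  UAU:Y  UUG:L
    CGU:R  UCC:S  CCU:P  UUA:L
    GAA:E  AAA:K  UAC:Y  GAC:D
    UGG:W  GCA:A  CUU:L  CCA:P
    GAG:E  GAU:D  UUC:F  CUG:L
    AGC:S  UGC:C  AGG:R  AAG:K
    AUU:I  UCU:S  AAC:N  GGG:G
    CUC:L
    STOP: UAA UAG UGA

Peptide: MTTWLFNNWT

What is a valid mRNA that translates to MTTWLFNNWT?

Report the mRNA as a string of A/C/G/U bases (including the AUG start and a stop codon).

residue 1: M -> AUG (start codon)
residue 2: T codons sorted = ACA,ACC,ACG,ACU -> pick first = ACA
residue 3: T codons sorted = ACA,ACC,ACG,ACU -> pick first = ACA
residue 4: W -> UGG (only codon)
residue 5: L codons sorted = CUA,CUC,CUG,CUU,UUA,UUG -> pick first = CUA
residue 6: F codons sorted = UUC,UUU -> pick first = UUC
residue 7: N codons sorted = AAC,AAU -> pick first = AAC
residue 8: N codons sorted = AAC,AAU -> pick first = AAC
residue 9: W -> UGG (only codon)
residue 10: T codons sorted = ACA,ACC,ACG,ACU -> pick first = ACA
terminator: stop codons sorted = UAA,UAG,UGA -> pick first = UAA

Answer: mRNA: AUGACAACAUGGCUAUUCAACAACUGGACAUAA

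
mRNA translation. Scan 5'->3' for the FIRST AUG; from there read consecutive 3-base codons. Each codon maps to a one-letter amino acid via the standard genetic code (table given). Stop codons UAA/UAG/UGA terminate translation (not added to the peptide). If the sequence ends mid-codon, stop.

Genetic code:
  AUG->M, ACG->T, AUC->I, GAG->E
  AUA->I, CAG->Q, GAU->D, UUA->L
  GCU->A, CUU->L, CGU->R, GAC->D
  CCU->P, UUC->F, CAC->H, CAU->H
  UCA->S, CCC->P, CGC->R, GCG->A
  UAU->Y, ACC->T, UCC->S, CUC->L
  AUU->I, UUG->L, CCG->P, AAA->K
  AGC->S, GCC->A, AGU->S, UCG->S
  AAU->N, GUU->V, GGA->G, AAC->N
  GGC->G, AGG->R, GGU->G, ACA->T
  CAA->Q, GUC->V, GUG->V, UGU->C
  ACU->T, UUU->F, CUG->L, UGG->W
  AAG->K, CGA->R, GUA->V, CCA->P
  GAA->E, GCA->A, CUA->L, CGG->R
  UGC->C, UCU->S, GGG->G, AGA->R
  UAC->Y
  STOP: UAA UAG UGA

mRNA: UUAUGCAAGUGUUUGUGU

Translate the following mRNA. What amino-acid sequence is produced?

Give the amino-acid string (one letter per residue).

start AUG at pos 2
pos 2: AUG -> M; peptide=M
pos 5: CAA -> Q; peptide=MQ
pos 8: GUG -> V; peptide=MQV
pos 11: UUU -> F; peptide=MQVF
pos 14: GUG -> V; peptide=MQVFV
pos 17: only 1 nt remain (<3), stop (end of mRNA)

Answer: MQVFV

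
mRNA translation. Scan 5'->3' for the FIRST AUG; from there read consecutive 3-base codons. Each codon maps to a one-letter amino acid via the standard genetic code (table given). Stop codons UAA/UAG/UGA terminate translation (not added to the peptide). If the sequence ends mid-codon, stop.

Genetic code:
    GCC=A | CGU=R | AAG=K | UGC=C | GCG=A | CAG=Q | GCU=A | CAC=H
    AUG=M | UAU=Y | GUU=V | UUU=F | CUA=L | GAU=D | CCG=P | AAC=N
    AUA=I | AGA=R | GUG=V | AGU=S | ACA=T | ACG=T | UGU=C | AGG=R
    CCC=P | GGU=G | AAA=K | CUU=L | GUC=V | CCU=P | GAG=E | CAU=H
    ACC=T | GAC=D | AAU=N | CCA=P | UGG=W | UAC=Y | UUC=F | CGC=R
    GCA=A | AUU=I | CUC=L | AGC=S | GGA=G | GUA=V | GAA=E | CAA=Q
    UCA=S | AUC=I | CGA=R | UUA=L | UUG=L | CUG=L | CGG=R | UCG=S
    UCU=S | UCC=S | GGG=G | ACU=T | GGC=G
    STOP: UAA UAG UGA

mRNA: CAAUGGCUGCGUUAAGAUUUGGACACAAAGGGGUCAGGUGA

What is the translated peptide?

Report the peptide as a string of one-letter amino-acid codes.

Answer: MAALRFGHKGVR

Derivation:
start AUG at pos 2
pos 2: AUG -> M; peptide=M
pos 5: GCU -> A; peptide=MA
pos 8: GCG -> A; peptide=MAA
pos 11: UUA -> L; peptide=MAAL
pos 14: AGA -> R; peptide=MAALR
pos 17: UUU -> F; peptide=MAALRF
pos 20: GGA -> G; peptide=MAALRFG
pos 23: CAC -> H; peptide=MAALRFGH
pos 26: AAA -> K; peptide=MAALRFGHK
pos 29: GGG -> G; peptide=MAALRFGHKG
pos 32: GUC -> V; peptide=MAALRFGHKGV
pos 35: AGG -> R; peptide=MAALRFGHKGVR
pos 38: UGA -> STOP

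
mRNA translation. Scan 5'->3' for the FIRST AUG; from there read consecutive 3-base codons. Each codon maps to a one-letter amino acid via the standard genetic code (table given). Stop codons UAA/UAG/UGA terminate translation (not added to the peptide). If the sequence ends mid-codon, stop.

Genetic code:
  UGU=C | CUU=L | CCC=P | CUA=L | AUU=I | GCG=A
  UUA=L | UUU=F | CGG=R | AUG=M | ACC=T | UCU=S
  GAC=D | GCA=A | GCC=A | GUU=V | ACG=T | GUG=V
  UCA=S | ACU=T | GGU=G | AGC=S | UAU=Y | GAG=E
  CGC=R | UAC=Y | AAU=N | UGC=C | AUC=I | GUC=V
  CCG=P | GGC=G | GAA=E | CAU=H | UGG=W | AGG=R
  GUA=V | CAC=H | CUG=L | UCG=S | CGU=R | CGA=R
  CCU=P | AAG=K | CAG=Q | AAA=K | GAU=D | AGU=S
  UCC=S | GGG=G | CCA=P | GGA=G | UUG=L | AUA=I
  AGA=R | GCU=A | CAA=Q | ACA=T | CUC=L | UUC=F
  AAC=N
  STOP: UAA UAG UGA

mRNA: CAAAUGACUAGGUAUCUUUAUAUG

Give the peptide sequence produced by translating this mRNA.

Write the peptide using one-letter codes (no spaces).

start AUG at pos 3
pos 3: AUG -> M; peptide=M
pos 6: ACU -> T; peptide=MT
pos 9: AGG -> R; peptide=MTR
pos 12: UAU -> Y; peptide=MTRY
pos 15: CUU -> L; peptide=MTRYL
pos 18: UAU -> Y; peptide=MTRYLY
pos 21: AUG -> M; peptide=MTRYLYM
pos 24: only 0 nt remain (<3), stop (end of mRNA)

Answer: MTRYLYM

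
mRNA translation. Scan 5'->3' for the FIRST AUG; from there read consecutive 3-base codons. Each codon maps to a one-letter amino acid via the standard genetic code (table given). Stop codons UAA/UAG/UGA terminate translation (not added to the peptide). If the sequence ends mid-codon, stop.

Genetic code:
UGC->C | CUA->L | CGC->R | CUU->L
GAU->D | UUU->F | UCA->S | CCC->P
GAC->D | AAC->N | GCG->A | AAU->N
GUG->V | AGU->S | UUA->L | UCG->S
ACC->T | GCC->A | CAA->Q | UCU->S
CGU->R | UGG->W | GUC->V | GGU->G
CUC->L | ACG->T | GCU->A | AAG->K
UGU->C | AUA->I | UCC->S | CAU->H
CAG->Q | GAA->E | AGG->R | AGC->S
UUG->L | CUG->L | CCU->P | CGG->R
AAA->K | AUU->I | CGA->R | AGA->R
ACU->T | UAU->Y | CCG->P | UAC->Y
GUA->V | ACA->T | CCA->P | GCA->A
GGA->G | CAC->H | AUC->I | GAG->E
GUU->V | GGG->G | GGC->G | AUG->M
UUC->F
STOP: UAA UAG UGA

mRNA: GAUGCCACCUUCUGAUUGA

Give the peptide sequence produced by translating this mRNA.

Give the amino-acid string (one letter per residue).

start AUG at pos 1
pos 1: AUG -> M; peptide=M
pos 4: CCA -> P; peptide=MP
pos 7: CCU -> P; peptide=MPP
pos 10: UCU -> S; peptide=MPPS
pos 13: GAU -> D; peptide=MPPSD
pos 16: UGA -> STOP

Answer: MPPSD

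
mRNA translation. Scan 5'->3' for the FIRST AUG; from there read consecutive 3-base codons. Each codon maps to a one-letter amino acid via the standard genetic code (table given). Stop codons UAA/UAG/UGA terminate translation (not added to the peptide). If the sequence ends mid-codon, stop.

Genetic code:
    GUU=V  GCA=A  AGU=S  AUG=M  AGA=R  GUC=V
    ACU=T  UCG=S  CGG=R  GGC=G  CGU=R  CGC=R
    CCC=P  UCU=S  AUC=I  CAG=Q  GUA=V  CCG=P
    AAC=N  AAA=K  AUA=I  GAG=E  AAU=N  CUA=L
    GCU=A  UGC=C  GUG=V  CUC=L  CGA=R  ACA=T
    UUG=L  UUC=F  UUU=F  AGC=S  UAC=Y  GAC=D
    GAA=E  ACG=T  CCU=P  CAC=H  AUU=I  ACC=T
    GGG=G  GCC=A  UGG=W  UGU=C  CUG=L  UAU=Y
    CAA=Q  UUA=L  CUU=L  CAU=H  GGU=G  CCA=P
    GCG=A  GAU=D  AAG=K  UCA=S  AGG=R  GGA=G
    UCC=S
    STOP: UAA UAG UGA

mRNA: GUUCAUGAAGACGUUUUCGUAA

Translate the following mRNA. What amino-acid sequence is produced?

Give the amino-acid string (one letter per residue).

start AUG at pos 4
pos 4: AUG -> M; peptide=M
pos 7: AAG -> K; peptide=MK
pos 10: ACG -> T; peptide=MKT
pos 13: UUU -> F; peptide=MKTF
pos 16: UCG -> S; peptide=MKTFS
pos 19: UAA -> STOP

Answer: MKTFS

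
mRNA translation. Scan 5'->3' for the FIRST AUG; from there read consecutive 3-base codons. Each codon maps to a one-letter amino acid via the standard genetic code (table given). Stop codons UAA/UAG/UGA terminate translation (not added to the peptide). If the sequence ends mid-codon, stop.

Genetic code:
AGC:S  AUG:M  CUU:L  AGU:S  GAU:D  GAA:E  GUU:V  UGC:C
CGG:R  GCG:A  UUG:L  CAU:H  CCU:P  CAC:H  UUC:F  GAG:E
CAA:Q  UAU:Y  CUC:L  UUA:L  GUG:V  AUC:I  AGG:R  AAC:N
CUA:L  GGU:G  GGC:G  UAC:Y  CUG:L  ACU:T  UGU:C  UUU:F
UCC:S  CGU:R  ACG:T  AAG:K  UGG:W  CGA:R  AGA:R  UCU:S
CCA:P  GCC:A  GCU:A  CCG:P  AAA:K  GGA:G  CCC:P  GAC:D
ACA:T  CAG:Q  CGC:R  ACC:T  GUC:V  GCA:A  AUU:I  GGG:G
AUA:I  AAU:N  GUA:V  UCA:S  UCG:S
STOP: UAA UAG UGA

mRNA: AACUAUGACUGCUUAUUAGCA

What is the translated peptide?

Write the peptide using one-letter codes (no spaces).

start AUG at pos 4
pos 4: AUG -> M; peptide=M
pos 7: ACU -> T; peptide=MT
pos 10: GCU -> A; peptide=MTA
pos 13: UAU -> Y; peptide=MTAY
pos 16: UAG -> STOP

Answer: MTAY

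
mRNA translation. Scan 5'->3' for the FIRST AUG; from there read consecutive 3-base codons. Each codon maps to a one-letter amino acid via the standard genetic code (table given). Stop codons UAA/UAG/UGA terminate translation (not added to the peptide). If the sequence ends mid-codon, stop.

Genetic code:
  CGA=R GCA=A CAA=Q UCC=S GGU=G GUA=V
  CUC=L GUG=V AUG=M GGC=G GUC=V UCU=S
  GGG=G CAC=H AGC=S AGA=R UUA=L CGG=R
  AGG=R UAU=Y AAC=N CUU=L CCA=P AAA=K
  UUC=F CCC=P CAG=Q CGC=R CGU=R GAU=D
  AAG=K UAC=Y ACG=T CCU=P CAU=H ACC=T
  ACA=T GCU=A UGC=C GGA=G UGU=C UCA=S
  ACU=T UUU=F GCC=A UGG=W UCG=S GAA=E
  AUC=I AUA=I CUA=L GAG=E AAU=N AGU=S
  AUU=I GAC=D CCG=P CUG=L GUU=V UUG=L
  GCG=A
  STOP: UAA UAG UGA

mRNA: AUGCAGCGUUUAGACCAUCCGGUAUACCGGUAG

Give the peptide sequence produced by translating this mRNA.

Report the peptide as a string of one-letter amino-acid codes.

start AUG at pos 0
pos 0: AUG -> M; peptide=M
pos 3: CAG -> Q; peptide=MQ
pos 6: CGU -> R; peptide=MQR
pos 9: UUA -> L; peptide=MQRL
pos 12: GAC -> D; peptide=MQRLD
pos 15: CAU -> H; peptide=MQRLDH
pos 18: CCG -> P; peptide=MQRLDHP
pos 21: GUA -> V; peptide=MQRLDHPV
pos 24: UAC -> Y; peptide=MQRLDHPVY
pos 27: CGG -> R; peptide=MQRLDHPVYR
pos 30: UAG -> STOP

Answer: MQRLDHPVYR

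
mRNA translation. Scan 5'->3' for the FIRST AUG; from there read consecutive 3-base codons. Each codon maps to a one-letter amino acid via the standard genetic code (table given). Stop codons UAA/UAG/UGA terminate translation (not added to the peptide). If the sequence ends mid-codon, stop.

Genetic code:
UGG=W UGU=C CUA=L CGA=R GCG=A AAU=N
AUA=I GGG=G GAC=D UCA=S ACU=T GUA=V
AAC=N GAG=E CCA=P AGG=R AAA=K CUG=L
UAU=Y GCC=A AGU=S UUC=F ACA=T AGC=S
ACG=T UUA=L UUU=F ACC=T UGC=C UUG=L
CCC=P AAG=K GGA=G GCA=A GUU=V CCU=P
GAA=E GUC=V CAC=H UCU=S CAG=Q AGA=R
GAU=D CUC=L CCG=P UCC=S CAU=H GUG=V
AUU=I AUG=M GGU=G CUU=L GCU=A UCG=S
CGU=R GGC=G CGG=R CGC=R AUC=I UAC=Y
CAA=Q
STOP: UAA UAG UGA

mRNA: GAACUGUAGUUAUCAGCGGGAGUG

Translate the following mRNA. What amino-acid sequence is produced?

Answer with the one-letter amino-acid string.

no AUG start codon found

Answer: (empty: no AUG start codon)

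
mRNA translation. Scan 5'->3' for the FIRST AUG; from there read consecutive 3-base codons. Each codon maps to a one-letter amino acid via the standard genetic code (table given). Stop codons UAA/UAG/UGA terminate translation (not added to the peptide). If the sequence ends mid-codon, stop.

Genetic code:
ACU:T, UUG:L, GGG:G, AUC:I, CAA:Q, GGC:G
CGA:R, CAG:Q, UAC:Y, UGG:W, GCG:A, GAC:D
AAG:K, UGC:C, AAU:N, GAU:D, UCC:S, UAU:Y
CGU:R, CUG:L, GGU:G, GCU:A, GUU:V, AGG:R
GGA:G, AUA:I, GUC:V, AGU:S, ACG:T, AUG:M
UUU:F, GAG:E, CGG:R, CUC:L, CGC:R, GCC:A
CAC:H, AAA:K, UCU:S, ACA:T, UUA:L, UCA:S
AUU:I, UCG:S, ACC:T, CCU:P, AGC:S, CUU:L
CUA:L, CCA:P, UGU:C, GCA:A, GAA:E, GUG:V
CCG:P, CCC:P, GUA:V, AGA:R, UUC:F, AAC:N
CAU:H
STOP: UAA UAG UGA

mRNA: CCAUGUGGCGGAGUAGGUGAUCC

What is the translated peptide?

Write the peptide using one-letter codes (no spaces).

start AUG at pos 2
pos 2: AUG -> M; peptide=M
pos 5: UGG -> W; peptide=MW
pos 8: CGG -> R; peptide=MWR
pos 11: AGU -> S; peptide=MWRS
pos 14: AGG -> R; peptide=MWRSR
pos 17: UGA -> STOP

Answer: MWRSR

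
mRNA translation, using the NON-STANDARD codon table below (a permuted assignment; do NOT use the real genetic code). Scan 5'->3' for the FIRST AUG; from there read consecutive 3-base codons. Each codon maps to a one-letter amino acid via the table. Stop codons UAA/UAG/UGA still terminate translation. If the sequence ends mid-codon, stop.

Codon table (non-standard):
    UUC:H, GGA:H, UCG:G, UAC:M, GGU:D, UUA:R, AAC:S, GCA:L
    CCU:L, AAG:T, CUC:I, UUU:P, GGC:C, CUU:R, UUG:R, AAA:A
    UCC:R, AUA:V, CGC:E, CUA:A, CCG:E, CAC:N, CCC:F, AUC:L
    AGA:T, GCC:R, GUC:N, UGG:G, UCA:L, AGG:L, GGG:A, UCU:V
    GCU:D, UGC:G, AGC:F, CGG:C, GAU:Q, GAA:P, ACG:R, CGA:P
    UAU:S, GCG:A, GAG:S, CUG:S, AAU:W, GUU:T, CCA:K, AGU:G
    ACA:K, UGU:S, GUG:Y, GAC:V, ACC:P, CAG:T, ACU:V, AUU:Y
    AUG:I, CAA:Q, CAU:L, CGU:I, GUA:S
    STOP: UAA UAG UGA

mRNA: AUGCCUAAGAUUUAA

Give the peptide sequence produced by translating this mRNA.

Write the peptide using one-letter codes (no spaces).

start AUG at pos 0
pos 0: AUG -> I; peptide=I
pos 3: CCU -> L; peptide=IL
pos 6: AAG -> T; peptide=ILT
pos 9: AUU -> Y; peptide=ILTY
pos 12: UAA -> STOP

Answer: ILTY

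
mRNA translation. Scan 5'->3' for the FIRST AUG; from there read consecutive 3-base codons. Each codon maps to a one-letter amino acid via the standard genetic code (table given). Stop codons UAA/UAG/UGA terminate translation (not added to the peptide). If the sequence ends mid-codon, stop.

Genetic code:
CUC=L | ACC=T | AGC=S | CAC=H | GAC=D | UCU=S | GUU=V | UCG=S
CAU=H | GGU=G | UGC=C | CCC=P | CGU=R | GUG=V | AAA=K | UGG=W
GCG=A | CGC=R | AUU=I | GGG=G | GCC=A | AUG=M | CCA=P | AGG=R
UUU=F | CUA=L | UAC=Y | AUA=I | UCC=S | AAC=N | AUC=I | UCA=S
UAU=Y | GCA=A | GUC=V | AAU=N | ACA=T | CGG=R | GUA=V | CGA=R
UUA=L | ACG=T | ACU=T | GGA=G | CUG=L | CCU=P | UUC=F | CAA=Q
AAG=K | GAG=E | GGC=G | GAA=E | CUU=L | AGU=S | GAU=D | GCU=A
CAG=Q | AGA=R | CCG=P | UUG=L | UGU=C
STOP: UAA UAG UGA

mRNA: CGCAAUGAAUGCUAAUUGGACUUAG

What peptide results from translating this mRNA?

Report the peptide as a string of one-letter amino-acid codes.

Answer: MNANWT

Derivation:
start AUG at pos 4
pos 4: AUG -> M; peptide=M
pos 7: AAU -> N; peptide=MN
pos 10: GCU -> A; peptide=MNA
pos 13: AAU -> N; peptide=MNAN
pos 16: UGG -> W; peptide=MNANW
pos 19: ACU -> T; peptide=MNANWT
pos 22: UAG -> STOP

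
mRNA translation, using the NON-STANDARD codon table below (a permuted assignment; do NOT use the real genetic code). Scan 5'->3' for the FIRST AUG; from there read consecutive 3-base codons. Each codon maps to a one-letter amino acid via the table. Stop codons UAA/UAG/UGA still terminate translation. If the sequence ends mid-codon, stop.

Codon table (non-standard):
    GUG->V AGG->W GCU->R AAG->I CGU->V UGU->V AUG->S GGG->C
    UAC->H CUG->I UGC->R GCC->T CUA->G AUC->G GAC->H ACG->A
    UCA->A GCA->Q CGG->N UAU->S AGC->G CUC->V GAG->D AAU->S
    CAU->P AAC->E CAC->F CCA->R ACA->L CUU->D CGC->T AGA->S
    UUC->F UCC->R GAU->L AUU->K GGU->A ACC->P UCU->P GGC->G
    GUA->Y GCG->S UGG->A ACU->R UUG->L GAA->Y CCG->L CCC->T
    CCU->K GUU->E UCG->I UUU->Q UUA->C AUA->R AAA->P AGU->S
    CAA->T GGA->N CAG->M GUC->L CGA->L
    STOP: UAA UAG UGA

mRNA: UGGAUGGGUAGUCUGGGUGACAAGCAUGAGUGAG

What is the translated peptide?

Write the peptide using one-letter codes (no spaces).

start AUG at pos 3
pos 3: AUG -> S; peptide=S
pos 6: GGU -> A; peptide=SA
pos 9: AGU -> S; peptide=SAS
pos 12: CUG -> I; peptide=SASI
pos 15: GGU -> A; peptide=SASIA
pos 18: GAC -> H; peptide=SASIAH
pos 21: AAG -> I; peptide=SASIAHI
pos 24: CAU -> P; peptide=SASIAHIP
pos 27: GAG -> D; peptide=SASIAHIPD
pos 30: UGA -> STOP

Answer: SASIAHIPD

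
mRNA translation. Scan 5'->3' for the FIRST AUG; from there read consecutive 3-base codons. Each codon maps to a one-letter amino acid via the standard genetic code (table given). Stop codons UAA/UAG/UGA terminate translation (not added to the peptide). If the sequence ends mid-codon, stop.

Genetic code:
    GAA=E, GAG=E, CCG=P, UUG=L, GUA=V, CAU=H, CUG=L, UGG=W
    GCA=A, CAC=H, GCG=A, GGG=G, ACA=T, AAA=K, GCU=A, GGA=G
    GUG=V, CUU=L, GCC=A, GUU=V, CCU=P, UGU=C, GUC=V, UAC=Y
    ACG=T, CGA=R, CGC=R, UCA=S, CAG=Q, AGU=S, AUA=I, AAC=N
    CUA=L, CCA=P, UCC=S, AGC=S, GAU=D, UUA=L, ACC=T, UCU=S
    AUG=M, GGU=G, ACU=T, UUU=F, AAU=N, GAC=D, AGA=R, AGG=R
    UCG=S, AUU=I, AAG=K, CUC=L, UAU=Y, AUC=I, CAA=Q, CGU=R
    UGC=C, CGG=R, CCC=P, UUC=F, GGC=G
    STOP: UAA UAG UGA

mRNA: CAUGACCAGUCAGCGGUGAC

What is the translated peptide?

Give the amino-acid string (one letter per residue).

Answer: MTSQR

Derivation:
start AUG at pos 1
pos 1: AUG -> M; peptide=M
pos 4: ACC -> T; peptide=MT
pos 7: AGU -> S; peptide=MTS
pos 10: CAG -> Q; peptide=MTSQ
pos 13: CGG -> R; peptide=MTSQR
pos 16: UGA -> STOP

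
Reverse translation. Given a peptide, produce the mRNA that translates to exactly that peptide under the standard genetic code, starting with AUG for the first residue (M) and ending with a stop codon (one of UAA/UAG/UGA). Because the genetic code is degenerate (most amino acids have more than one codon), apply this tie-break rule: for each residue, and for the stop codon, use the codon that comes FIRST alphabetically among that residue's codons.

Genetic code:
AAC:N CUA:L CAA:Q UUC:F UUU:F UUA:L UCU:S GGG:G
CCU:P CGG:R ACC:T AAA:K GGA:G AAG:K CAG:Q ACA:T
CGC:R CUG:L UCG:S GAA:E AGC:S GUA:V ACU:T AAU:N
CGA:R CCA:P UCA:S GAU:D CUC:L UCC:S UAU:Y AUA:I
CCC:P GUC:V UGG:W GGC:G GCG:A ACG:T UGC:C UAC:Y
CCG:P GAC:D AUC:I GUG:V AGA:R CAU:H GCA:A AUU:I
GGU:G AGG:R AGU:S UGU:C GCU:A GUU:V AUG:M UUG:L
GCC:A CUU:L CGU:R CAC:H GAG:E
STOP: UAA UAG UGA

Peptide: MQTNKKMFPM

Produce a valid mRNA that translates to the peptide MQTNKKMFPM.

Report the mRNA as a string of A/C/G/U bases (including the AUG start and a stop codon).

residue 1: M -> AUG (start codon)
residue 2: Q codons sorted = CAA,CAG -> pick first = CAA
residue 3: T codons sorted = ACA,ACC,ACG,ACU -> pick first = ACA
residue 4: N codons sorted = AAC,AAU -> pick first = AAC
residue 5: K codons sorted = AAA,AAG -> pick first = AAA
residue 6: K codons sorted = AAA,AAG -> pick first = AAA
residue 7: M -> AUG (only codon)
residue 8: F codons sorted = UUC,UUU -> pick first = UUC
residue 9: P codons sorted = CCA,CCC,CCG,CCU -> pick first = CCA
residue 10: M -> AUG (only codon)
terminator: stop codons sorted = UAA,UAG,UGA -> pick first = UAA

Answer: mRNA: AUGCAAACAAACAAAAAAAUGUUCCCAAUGUAA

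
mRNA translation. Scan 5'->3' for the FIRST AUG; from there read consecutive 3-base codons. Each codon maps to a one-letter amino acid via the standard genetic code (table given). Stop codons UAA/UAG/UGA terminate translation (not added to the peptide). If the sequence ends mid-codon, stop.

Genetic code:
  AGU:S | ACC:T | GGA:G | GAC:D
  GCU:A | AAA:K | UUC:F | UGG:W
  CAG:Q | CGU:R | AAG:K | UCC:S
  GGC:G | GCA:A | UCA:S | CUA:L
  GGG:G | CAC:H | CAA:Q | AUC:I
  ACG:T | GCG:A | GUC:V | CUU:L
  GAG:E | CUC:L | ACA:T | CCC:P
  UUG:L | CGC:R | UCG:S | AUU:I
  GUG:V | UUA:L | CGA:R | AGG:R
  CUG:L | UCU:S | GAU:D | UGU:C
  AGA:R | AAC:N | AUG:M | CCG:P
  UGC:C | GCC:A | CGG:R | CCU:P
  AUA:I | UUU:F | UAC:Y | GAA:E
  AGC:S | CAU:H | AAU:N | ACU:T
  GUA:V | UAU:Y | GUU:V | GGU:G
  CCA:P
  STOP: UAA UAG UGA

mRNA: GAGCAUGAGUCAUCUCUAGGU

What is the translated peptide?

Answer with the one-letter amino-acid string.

start AUG at pos 4
pos 4: AUG -> M; peptide=M
pos 7: AGU -> S; peptide=MS
pos 10: CAU -> H; peptide=MSH
pos 13: CUC -> L; peptide=MSHL
pos 16: UAG -> STOP

Answer: MSHL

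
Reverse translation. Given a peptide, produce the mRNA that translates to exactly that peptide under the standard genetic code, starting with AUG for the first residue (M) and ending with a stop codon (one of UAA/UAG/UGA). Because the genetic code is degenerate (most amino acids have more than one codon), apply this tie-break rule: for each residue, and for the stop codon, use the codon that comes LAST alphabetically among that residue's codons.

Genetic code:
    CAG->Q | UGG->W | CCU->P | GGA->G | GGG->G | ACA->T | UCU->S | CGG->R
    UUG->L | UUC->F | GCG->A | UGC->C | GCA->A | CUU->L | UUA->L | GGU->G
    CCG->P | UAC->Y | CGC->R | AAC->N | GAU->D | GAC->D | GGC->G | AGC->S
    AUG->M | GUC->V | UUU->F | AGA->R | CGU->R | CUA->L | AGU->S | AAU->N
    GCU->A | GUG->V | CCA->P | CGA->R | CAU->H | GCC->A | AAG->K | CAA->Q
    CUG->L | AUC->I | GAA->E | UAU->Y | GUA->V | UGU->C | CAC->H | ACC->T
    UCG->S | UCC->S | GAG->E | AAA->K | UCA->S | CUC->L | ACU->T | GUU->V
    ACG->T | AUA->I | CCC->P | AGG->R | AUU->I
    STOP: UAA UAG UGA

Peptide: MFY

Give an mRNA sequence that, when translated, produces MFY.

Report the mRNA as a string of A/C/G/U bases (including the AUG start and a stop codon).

residue 1: M -> AUG (start codon)
residue 2: F codons sorted = UUC,UUU -> pick last = UUU
residue 3: Y codons sorted = UAC,UAU -> pick last = UAU
terminator: stop codons sorted = UAA,UAG,UGA -> pick last = UGA

Answer: mRNA: AUGUUUUAUUGA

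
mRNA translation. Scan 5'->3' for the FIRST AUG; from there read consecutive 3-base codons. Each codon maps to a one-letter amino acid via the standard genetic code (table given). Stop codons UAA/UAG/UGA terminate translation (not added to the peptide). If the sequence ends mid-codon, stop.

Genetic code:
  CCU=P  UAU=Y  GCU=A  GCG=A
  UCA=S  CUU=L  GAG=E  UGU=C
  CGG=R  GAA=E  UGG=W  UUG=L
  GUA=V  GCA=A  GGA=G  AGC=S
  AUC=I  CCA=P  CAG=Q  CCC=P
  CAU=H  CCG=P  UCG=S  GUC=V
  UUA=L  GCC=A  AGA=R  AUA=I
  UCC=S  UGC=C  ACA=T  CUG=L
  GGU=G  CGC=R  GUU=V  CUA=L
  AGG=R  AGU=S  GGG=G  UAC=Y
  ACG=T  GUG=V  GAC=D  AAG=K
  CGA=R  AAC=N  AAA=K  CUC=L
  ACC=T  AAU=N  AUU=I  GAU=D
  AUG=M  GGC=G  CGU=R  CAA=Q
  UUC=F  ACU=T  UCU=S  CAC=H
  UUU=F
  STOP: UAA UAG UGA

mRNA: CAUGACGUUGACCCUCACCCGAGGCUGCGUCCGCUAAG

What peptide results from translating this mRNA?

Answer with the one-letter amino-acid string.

start AUG at pos 1
pos 1: AUG -> M; peptide=M
pos 4: ACG -> T; peptide=MT
pos 7: UUG -> L; peptide=MTL
pos 10: ACC -> T; peptide=MTLT
pos 13: CUC -> L; peptide=MTLTL
pos 16: ACC -> T; peptide=MTLTLT
pos 19: CGA -> R; peptide=MTLTLTR
pos 22: GGC -> G; peptide=MTLTLTRG
pos 25: UGC -> C; peptide=MTLTLTRGC
pos 28: GUC -> V; peptide=MTLTLTRGCV
pos 31: CGC -> R; peptide=MTLTLTRGCVR
pos 34: UAA -> STOP

Answer: MTLTLTRGCVR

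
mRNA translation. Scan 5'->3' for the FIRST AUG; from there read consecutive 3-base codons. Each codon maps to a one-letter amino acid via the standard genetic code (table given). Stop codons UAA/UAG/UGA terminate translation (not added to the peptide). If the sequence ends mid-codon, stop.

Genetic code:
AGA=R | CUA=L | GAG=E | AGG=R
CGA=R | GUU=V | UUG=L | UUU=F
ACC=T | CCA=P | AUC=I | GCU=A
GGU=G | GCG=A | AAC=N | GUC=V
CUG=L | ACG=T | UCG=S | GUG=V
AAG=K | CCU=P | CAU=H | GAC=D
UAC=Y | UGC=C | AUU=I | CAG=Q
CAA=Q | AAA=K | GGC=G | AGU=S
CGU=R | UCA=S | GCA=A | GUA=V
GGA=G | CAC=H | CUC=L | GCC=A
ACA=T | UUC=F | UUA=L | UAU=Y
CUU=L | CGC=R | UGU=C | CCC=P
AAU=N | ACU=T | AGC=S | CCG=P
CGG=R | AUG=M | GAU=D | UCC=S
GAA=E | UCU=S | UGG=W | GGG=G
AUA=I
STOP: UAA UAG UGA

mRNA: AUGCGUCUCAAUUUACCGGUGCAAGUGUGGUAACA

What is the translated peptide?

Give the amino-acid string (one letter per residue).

Answer: MRLNLPVQVW

Derivation:
start AUG at pos 0
pos 0: AUG -> M; peptide=M
pos 3: CGU -> R; peptide=MR
pos 6: CUC -> L; peptide=MRL
pos 9: AAU -> N; peptide=MRLN
pos 12: UUA -> L; peptide=MRLNL
pos 15: CCG -> P; peptide=MRLNLP
pos 18: GUG -> V; peptide=MRLNLPV
pos 21: CAA -> Q; peptide=MRLNLPVQ
pos 24: GUG -> V; peptide=MRLNLPVQV
pos 27: UGG -> W; peptide=MRLNLPVQVW
pos 30: UAA -> STOP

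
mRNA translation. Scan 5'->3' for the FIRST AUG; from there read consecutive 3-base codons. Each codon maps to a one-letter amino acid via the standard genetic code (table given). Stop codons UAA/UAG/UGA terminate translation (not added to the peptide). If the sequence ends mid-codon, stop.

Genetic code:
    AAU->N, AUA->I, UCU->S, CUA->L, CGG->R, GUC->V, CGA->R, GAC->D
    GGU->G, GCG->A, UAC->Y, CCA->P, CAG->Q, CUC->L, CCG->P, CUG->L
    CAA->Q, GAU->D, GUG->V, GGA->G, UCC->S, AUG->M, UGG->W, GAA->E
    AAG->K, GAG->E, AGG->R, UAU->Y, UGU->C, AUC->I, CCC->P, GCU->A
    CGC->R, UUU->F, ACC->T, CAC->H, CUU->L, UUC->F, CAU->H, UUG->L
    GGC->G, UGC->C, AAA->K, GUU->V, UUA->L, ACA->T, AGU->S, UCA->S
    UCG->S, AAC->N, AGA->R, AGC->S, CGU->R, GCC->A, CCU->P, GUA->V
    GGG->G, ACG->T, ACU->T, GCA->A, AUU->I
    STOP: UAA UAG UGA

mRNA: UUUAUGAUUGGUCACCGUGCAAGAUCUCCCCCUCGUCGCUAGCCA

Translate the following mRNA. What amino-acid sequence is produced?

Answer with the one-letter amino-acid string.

Answer: MIGHRARSPPRR

Derivation:
start AUG at pos 3
pos 3: AUG -> M; peptide=M
pos 6: AUU -> I; peptide=MI
pos 9: GGU -> G; peptide=MIG
pos 12: CAC -> H; peptide=MIGH
pos 15: CGU -> R; peptide=MIGHR
pos 18: GCA -> A; peptide=MIGHRA
pos 21: AGA -> R; peptide=MIGHRAR
pos 24: UCU -> S; peptide=MIGHRARS
pos 27: CCC -> P; peptide=MIGHRARSP
pos 30: CCU -> P; peptide=MIGHRARSPP
pos 33: CGU -> R; peptide=MIGHRARSPPR
pos 36: CGC -> R; peptide=MIGHRARSPPRR
pos 39: UAG -> STOP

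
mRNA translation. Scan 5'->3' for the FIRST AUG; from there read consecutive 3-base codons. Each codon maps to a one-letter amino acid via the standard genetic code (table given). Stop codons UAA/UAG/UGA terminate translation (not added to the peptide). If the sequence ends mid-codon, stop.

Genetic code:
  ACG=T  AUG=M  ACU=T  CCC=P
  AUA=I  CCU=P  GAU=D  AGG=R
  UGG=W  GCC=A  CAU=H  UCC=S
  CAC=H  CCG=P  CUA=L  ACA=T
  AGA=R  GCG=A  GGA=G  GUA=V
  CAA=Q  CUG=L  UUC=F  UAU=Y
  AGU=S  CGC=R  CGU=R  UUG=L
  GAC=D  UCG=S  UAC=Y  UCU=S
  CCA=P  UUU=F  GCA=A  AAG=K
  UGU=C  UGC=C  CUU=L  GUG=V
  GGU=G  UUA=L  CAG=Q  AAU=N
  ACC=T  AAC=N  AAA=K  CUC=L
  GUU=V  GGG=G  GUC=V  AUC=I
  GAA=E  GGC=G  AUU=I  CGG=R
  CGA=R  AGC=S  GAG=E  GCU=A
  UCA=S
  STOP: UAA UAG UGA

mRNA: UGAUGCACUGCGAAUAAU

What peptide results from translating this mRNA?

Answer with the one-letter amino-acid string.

Answer: MHCE

Derivation:
start AUG at pos 2
pos 2: AUG -> M; peptide=M
pos 5: CAC -> H; peptide=MH
pos 8: UGC -> C; peptide=MHC
pos 11: GAA -> E; peptide=MHCE
pos 14: UAA -> STOP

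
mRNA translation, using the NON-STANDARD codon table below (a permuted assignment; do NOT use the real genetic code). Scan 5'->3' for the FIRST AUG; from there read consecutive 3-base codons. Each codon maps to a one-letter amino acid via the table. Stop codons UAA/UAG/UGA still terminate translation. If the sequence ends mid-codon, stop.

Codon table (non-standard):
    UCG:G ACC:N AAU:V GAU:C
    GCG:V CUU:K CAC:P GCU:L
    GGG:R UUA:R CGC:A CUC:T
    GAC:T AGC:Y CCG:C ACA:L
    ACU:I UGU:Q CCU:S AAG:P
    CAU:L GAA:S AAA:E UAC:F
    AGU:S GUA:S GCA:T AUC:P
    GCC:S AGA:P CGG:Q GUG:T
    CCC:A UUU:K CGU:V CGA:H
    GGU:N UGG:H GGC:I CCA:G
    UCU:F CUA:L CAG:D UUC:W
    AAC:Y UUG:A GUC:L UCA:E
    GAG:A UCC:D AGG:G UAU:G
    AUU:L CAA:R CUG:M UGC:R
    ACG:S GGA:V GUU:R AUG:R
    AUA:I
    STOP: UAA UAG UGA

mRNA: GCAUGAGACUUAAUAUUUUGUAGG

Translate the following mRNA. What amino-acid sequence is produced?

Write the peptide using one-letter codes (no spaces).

start AUG at pos 2
pos 2: AUG -> R; peptide=R
pos 5: AGA -> P; peptide=RP
pos 8: CUU -> K; peptide=RPK
pos 11: AAU -> V; peptide=RPKV
pos 14: AUU -> L; peptide=RPKVL
pos 17: UUG -> A; peptide=RPKVLA
pos 20: UAG -> STOP

Answer: RPKVLA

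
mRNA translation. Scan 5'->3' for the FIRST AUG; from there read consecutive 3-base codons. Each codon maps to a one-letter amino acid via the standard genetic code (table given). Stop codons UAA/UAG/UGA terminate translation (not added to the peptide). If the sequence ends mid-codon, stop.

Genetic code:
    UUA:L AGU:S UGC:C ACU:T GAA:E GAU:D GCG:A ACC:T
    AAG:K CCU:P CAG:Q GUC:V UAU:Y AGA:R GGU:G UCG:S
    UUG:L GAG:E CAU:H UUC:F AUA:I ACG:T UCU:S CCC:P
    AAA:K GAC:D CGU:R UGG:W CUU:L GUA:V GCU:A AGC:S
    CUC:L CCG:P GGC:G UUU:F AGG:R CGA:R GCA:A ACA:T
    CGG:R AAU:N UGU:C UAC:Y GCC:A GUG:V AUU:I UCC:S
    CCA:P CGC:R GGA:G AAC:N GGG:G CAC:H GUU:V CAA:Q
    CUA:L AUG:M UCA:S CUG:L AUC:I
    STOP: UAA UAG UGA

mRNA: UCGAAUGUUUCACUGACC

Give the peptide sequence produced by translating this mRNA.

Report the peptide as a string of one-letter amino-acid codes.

Answer: MFH

Derivation:
start AUG at pos 4
pos 4: AUG -> M; peptide=M
pos 7: UUU -> F; peptide=MF
pos 10: CAC -> H; peptide=MFH
pos 13: UGA -> STOP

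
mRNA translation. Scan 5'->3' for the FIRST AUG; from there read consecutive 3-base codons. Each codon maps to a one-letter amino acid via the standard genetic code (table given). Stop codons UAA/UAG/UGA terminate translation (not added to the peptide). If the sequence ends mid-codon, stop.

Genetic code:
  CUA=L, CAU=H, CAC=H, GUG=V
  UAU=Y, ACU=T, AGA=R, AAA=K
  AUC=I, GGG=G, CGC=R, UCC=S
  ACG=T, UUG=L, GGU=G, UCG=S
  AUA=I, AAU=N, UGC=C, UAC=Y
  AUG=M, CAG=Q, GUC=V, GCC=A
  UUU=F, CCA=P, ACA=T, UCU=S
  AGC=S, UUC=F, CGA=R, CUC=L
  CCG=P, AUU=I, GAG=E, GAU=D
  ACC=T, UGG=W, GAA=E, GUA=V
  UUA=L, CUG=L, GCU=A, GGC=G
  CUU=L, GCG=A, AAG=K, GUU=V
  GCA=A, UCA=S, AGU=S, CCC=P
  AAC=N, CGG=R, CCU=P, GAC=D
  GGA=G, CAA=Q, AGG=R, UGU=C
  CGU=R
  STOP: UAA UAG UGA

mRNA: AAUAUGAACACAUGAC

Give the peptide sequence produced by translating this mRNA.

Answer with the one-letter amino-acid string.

Answer: MNT

Derivation:
start AUG at pos 3
pos 3: AUG -> M; peptide=M
pos 6: AAC -> N; peptide=MN
pos 9: ACA -> T; peptide=MNT
pos 12: UGA -> STOP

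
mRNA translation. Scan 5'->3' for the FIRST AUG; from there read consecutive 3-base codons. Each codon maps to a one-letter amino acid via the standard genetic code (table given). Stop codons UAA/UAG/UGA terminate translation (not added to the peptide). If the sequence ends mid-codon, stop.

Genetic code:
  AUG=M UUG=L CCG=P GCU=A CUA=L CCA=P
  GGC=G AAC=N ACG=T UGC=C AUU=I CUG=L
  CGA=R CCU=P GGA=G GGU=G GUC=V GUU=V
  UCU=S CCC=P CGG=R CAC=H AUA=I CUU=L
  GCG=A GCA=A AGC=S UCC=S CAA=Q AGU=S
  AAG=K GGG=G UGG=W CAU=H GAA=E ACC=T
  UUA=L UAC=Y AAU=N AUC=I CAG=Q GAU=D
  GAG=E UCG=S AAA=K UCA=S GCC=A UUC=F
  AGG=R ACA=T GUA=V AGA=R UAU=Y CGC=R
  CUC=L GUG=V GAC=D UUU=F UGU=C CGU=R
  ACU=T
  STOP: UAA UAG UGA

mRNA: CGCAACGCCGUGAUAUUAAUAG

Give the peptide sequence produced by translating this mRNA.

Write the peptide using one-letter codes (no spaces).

no AUG start codon found

Answer: (empty: no AUG start codon)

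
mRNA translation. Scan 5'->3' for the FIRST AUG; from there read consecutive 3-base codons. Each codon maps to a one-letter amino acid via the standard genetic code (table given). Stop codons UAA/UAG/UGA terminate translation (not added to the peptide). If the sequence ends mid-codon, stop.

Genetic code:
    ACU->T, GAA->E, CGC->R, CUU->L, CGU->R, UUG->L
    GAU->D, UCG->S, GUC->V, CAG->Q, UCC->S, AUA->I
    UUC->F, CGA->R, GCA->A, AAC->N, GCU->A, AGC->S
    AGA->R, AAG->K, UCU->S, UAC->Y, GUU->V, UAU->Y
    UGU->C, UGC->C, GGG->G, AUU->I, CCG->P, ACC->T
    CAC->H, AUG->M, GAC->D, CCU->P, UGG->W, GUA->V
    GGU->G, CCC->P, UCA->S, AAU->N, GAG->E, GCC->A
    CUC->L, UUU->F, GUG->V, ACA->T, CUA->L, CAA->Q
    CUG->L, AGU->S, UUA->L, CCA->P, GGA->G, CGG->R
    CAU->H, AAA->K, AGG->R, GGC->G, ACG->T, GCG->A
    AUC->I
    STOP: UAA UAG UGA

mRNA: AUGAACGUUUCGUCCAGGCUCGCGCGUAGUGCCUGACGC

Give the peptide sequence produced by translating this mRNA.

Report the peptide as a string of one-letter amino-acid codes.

start AUG at pos 0
pos 0: AUG -> M; peptide=M
pos 3: AAC -> N; peptide=MN
pos 6: GUU -> V; peptide=MNV
pos 9: UCG -> S; peptide=MNVS
pos 12: UCC -> S; peptide=MNVSS
pos 15: AGG -> R; peptide=MNVSSR
pos 18: CUC -> L; peptide=MNVSSRL
pos 21: GCG -> A; peptide=MNVSSRLA
pos 24: CGU -> R; peptide=MNVSSRLAR
pos 27: AGU -> S; peptide=MNVSSRLARS
pos 30: GCC -> A; peptide=MNVSSRLARSA
pos 33: UGA -> STOP

Answer: MNVSSRLARSA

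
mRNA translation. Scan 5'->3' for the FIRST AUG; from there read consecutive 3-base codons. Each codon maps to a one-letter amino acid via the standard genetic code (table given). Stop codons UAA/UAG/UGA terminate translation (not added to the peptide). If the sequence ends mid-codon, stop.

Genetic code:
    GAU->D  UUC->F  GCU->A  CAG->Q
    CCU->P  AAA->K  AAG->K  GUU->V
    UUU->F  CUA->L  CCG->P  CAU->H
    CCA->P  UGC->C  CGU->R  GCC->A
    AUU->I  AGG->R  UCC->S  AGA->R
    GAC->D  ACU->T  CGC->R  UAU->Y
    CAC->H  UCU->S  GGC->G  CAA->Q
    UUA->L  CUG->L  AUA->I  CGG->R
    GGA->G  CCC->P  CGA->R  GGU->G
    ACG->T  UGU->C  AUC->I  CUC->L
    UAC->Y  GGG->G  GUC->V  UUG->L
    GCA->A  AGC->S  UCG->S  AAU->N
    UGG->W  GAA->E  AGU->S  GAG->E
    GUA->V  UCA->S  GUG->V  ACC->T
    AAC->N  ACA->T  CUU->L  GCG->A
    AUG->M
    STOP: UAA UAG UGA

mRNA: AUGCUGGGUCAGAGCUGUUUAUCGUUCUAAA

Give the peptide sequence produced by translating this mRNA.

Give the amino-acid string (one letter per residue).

Answer: MLGQSCLSF

Derivation:
start AUG at pos 0
pos 0: AUG -> M; peptide=M
pos 3: CUG -> L; peptide=ML
pos 6: GGU -> G; peptide=MLG
pos 9: CAG -> Q; peptide=MLGQ
pos 12: AGC -> S; peptide=MLGQS
pos 15: UGU -> C; peptide=MLGQSC
pos 18: UUA -> L; peptide=MLGQSCL
pos 21: UCG -> S; peptide=MLGQSCLS
pos 24: UUC -> F; peptide=MLGQSCLSF
pos 27: UAA -> STOP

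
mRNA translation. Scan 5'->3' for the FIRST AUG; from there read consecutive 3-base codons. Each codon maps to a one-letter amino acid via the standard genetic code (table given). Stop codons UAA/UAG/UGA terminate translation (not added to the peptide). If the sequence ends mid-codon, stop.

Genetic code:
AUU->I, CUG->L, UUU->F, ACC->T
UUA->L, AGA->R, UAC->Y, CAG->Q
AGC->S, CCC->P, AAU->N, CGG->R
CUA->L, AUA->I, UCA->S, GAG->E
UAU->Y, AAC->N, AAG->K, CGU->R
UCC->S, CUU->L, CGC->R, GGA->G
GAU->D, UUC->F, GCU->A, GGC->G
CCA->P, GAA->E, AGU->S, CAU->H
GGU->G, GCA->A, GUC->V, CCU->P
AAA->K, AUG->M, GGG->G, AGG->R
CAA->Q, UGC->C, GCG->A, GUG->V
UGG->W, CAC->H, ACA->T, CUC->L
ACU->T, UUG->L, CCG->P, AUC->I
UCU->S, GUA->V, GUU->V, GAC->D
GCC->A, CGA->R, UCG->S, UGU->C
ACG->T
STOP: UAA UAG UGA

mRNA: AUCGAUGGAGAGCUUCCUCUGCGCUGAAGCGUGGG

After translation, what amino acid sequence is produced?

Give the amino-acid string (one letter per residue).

start AUG at pos 4
pos 4: AUG -> M; peptide=M
pos 7: GAG -> E; peptide=ME
pos 10: AGC -> S; peptide=MES
pos 13: UUC -> F; peptide=MESF
pos 16: CUC -> L; peptide=MESFL
pos 19: UGC -> C; peptide=MESFLC
pos 22: GCU -> A; peptide=MESFLCA
pos 25: GAA -> E; peptide=MESFLCAE
pos 28: GCG -> A; peptide=MESFLCAEA
pos 31: UGG -> W; peptide=MESFLCAEAW
pos 34: only 1 nt remain (<3), stop (end of mRNA)

Answer: MESFLCAEAW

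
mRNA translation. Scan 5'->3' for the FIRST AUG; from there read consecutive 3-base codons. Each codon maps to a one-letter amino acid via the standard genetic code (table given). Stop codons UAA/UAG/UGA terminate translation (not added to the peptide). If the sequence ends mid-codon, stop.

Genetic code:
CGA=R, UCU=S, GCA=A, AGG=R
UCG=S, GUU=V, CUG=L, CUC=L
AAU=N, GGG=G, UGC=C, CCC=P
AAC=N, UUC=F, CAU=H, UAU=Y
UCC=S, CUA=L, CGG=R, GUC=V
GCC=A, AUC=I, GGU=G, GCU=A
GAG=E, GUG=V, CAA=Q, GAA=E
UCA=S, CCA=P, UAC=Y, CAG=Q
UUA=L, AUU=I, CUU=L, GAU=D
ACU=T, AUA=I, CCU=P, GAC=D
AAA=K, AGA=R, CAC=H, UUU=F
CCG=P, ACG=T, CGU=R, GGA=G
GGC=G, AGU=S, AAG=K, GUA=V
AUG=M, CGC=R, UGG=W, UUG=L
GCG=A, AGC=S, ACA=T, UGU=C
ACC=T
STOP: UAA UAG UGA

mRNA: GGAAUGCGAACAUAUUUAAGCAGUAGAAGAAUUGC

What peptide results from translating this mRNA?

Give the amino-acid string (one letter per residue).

start AUG at pos 3
pos 3: AUG -> M; peptide=M
pos 6: CGA -> R; peptide=MR
pos 9: ACA -> T; peptide=MRT
pos 12: UAU -> Y; peptide=MRTY
pos 15: UUA -> L; peptide=MRTYL
pos 18: AGC -> S; peptide=MRTYLS
pos 21: AGU -> S; peptide=MRTYLSS
pos 24: AGA -> R; peptide=MRTYLSSR
pos 27: AGA -> R; peptide=MRTYLSSRR
pos 30: AUU -> I; peptide=MRTYLSSRRI
pos 33: only 2 nt remain (<3), stop (end of mRNA)

Answer: MRTYLSSRRI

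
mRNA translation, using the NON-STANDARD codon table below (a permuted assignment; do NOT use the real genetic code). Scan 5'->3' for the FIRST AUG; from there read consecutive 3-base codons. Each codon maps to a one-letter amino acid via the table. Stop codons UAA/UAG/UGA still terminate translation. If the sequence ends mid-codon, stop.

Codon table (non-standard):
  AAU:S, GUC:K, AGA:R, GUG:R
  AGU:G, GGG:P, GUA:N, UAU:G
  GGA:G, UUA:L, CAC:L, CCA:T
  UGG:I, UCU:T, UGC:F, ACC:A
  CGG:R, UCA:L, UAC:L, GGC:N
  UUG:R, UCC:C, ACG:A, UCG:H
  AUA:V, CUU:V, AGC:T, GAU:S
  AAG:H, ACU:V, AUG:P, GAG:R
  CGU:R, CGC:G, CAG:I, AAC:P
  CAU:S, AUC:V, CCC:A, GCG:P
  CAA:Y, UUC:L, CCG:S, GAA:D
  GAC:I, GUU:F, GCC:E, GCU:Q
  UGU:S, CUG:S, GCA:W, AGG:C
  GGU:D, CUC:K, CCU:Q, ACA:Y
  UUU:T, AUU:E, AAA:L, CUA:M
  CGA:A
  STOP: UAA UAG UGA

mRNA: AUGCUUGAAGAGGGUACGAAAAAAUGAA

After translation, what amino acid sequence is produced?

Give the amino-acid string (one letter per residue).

start AUG at pos 0
pos 0: AUG -> P; peptide=P
pos 3: CUU -> V; peptide=PV
pos 6: GAA -> D; peptide=PVD
pos 9: GAG -> R; peptide=PVDR
pos 12: GGU -> D; peptide=PVDRD
pos 15: ACG -> A; peptide=PVDRDA
pos 18: AAA -> L; peptide=PVDRDAL
pos 21: AAA -> L; peptide=PVDRDALL
pos 24: UGA -> STOP

Answer: PVDRDALL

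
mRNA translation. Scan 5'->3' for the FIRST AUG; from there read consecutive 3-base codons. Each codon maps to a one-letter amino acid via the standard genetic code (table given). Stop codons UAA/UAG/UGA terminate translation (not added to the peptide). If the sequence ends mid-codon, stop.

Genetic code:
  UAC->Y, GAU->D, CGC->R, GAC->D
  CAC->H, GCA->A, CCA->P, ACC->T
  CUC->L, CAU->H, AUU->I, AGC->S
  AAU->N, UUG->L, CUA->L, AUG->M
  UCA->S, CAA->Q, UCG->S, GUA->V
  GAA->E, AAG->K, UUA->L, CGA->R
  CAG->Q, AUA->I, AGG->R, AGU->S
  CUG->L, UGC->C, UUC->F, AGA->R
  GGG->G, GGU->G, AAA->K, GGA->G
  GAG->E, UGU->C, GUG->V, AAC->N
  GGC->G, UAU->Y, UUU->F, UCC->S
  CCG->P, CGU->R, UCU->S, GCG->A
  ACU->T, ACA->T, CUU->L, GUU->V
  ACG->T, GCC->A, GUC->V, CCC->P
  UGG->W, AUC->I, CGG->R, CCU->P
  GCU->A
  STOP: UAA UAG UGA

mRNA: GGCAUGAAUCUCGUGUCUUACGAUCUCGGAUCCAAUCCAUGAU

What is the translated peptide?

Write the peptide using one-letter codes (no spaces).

start AUG at pos 3
pos 3: AUG -> M; peptide=M
pos 6: AAU -> N; peptide=MN
pos 9: CUC -> L; peptide=MNL
pos 12: GUG -> V; peptide=MNLV
pos 15: UCU -> S; peptide=MNLVS
pos 18: UAC -> Y; peptide=MNLVSY
pos 21: GAU -> D; peptide=MNLVSYD
pos 24: CUC -> L; peptide=MNLVSYDL
pos 27: GGA -> G; peptide=MNLVSYDLG
pos 30: UCC -> S; peptide=MNLVSYDLGS
pos 33: AAU -> N; peptide=MNLVSYDLGSN
pos 36: CCA -> P; peptide=MNLVSYDLGSNP
pos 39: UGA -> STOP

Answer: MNLVSYDLGSNP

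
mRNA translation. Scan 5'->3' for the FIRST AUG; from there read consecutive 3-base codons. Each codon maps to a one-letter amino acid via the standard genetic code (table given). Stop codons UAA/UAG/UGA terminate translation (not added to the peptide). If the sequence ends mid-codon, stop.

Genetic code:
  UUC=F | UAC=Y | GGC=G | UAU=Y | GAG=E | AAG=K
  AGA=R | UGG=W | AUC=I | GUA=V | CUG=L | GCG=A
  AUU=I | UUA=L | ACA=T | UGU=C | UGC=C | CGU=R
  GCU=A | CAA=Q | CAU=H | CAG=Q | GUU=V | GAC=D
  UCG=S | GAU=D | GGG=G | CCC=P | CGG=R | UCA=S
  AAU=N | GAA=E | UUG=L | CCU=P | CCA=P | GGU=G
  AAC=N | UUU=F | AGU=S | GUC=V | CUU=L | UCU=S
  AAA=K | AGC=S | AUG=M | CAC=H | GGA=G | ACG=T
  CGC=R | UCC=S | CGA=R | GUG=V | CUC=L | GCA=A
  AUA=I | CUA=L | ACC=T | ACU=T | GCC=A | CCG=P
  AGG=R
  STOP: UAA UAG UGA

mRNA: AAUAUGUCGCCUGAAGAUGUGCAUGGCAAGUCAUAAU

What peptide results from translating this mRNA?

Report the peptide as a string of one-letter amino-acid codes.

start AUG at pos 3
pos 3: AUG -> M; peptide=M
pos 6: UCG -> S; peptide=MS
pos 9: CCU -> P; peptide=MSP
pos 12: GAA -> E; peptide=MSPE
pos 15: GAU -> D; peptide=MSPED
pos 18: GUG -> V; peptide=MSPEDV
pos 21: CAU -> H; peptide=MSPEDVH
pos 24: GGC -> G; peptide=MSPEDVHG
pos 27: AAG -> K; peptide=MSPEDVHGK
pos 30: UCA -> S; peptide=MSPEDVHGKS
pos 33: UAA -> STOP

Answer: MSPEDVHGKS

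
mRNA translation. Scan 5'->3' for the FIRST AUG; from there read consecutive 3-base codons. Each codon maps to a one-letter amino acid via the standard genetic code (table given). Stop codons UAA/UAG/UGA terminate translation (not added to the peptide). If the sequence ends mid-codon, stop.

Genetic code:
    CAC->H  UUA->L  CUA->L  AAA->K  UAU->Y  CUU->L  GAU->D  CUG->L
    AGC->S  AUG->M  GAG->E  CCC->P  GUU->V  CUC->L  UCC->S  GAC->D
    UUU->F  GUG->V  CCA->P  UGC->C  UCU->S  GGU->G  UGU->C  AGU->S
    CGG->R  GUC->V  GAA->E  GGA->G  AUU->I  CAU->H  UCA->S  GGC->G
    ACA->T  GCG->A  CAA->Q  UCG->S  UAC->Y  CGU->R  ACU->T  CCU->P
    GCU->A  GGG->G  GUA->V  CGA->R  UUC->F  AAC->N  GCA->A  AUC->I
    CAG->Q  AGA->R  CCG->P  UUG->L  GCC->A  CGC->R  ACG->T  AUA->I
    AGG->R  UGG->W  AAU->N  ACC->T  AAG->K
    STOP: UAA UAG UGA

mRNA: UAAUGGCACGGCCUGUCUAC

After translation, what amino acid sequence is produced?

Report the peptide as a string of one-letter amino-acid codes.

start AUG at pos 2
pos 2: AUG -> M; peptide=M
pos 5: GCA -> A; peptide=MA
pos 8: CGG -> R; peptide=MAR
pos 11: CCU -> P; peptide=MARP
pos 14: GUC -> V; peptide=MARPV
pos 17: UAC -> Y; peptide=MARPVY
pos 20: only 0 nt remain (<3), stop (end of mRNA)

Answer: MARPVY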